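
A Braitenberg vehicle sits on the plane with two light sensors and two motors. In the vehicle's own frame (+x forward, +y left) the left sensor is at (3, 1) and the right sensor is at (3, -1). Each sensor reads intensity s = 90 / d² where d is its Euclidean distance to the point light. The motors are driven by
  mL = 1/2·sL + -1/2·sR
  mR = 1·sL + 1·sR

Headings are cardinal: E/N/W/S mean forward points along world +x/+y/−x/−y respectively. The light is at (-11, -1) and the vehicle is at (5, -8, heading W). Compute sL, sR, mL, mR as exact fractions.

90/233 18/41 -252/9553 7884/9553

left sensor world pos  = (2, -9); dL² = 233
right sensor world pos = (2, -7); dR² = 205
sL = 90/233 = 90/233
sR = 90/205 = 18/41
mL = 1/2·sL + -1/2·sR = -252/9553
mR = 1·sL + 1·sR = 7884/9553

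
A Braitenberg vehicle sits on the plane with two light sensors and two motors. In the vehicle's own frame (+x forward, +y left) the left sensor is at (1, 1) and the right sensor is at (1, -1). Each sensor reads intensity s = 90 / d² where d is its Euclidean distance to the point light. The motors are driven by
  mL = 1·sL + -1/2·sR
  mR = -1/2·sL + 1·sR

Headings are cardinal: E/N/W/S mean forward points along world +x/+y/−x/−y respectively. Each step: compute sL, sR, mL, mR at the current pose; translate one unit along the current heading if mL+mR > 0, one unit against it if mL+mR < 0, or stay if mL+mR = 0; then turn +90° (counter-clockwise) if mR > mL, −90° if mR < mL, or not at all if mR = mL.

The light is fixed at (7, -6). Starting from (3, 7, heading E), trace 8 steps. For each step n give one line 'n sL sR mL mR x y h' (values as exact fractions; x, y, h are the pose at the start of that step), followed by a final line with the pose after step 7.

n=0: pose=(3,7,E); sL=18/41, sR=10/17; mL=101/697, mR=257/697; mL+mR=358/697 → advance +1; mR−mL=156/697 → turn +1·90°
n=1: pose=(4,7,N); sL=45/106, sR=9/20; mL=423/2120, mR=63/265; mL+mR=927/2120 → advance +1; mR−mL=81/2120 → turn +1·90°
n=2: pose=(4,8,W); sL=18/37, sR=90/241; mL=2673/8917, mR=1161/8917; mL+mR=3834/8917 → advance +1; mR−mL=-1512/8917 → turn -1·90°
n=3: pose=(3,8,N); sL=9/25, sR=5/13; mL=109/650, mR=133/650; mL+mR=121/325 → advance +1; mR−mL=12/325 → turn +1·90°
n=4: pose=(3,9,W); sL=90/221, sR=90/281; mL=15345/62101, mR=7245/62101; mL+mR=22590/62101 → advance +1; mR−mL=-8100/62101 → turn -1·90°
n=5: pose=(2,9,N); sL=45/146, sR=45/136; mL=2835/19856, mR=1755/9928; mL+mR=6345/19856 → advance +1; mR−mL=675/19856 → turn +1·90°
n=6: pose=(2,10,W); sL=10/29, sR=18/65; mL=389/1885, mR=197/1885; mL+mR=586/1885 → advance +1; mR−mL=-192/1885 → turn -1·90°
n=7: pose=(1,10,N); sL=45/169, sR=45/157; mL=6525/53066, mR=8145/53066; mL+mR=7335/26533 → advance +1; mR−mL=810/26533 → turn +1·90°

0 18/41 10/17 101/697 257/697 3 7 E
1 45/106 9/20 423/2120 63/265 4 7 N
2 18/37 90/241 2673/8917 1161/8917 4 8 W
3 9/25 5/13 109/650 133/650 3 8 N
4 90/221 90/281 15345/62101 7245/62101 3 9 W
5 45/146 45/136 2835/19856 1755/9928 2 9 N
6 10/29 18/65 389/1885 197/1885 2 10 W
7 45/169 45/157 6525/53066 8145/53066 1 10 N
final 1 11 W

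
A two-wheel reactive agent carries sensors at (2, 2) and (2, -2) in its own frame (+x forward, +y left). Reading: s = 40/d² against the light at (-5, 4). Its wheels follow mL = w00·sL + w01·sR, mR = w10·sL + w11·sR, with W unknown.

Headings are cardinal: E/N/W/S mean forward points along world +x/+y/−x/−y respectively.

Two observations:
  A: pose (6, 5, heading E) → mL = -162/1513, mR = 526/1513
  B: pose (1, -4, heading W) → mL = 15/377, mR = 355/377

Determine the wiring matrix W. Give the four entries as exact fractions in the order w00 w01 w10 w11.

obs A: pose=(6,5,E) → sL=20/89, sR=4/17, mL=-162/1513, mR=526/1513
obs B: pose=(1,-4,W) → sL=10/29, sR=10/13, mL=15/377, mR=355/377
sensor matrix S = [[20/89, 4/17], [10/29, 10/13]]; det S = 52320/570401
solve [mL_A; mL_B] = S·[w00; w01] and [mR_A; mR_B] = S·[w10; w11]:
  w00 = -1, w01 = 1/2, w10 = 1/2, w11 = 1

-1 1/2 1/2 1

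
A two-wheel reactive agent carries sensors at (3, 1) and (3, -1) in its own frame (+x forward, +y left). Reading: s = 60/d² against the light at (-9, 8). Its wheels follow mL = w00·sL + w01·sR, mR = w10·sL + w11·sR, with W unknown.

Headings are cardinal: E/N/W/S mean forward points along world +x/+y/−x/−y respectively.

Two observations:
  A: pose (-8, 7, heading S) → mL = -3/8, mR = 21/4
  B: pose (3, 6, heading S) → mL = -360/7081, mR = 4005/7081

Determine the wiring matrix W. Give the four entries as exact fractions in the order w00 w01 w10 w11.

obs A: pose=(-8,7,S) → sL=3, sR=15/4, mL=-3/8, mR=21/4
obs B: pose=(3,6,S) → sL=30/97, sR=30/73, mL=-360/7081, mR=4005/7081
sensor matrix S = [[3, 15/4], [30/97, 30/73]]; det S = 1035/14162
solve [mL_A; mL_B] = S·[w00; w01] and [mR_A; mR_B] = S·[w10; w11]:
  w00 = 1/2, w01 = -1/2, w10 = 1/2, w11 = 1

1/2 -1/2 1/2 1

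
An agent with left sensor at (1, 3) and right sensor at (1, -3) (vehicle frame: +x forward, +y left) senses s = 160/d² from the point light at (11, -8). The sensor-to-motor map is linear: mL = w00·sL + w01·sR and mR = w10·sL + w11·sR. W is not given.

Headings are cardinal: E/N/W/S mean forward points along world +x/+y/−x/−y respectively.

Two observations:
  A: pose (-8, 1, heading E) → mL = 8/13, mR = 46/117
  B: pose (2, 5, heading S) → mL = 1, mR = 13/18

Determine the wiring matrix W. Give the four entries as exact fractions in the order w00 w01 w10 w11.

obs A: pose=(-8,1,E) → sL=40/117, sR=4/9, mL=8/13, mR=46/117
obs B: pose=(2,5,S) → sL=8/9, sR=5/9, mL=1, mR=13/18
sensor matrix S = [[40/117, 4/9], [8/9, 5/9]]; det S = -8/39
solve [mL_A; mL_B] = S·[w00; w01] and [mR_A; mR_B] = S·[w10; w11]:
  w00 = 1/2, w01 = 1, w10 = 1/2, w11 = 1/2

1/2 1 1/2 1/2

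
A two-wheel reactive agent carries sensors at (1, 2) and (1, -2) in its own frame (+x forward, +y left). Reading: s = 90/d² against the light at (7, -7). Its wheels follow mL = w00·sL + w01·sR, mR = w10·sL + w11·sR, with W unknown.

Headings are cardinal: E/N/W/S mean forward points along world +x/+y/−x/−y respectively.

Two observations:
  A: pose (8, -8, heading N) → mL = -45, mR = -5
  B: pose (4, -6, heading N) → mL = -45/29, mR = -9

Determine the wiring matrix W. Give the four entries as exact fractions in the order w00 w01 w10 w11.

obs A: pose=(8,-8,N) → sL=90, sR=10, mL=-45, mR=-5
obs B: pose=(4,-6,N) → sL=90/29, sR=18, mL=-45/29, mR=-9
sensor matrix S = [[90, 10], [90/29, 18]]; det S = 46080/29
solve [mL_A; mL_B] = S·[w00; w01] and [mR_A; mR_B] = S·[w10; w11]:
  w00 = -1/2, w01 = 0, w10 = 0, w11 = -1/2

-1/2 0 0 -1/2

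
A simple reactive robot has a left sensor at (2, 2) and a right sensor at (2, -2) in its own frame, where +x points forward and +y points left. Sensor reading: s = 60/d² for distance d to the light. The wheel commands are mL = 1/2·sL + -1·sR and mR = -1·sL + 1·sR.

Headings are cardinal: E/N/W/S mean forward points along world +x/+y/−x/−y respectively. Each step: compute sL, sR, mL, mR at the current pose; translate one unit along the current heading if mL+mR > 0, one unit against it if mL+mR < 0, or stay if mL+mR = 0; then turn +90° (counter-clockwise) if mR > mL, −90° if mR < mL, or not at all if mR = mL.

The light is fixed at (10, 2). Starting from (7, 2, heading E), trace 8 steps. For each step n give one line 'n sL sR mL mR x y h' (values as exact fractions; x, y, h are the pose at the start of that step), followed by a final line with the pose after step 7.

n=0: pose=(7,2,E); sL=12, sR=12; mL=-6, mR=0; mL+mR=-6 → advance -1; mR−mL=6 → turn +1·90°
n=1: pose=(6,2,N); sL=3/2, sR=15/2; mL=-27/4, mR=6; mL+mR=-3/4 → advance -1; mR−mL=51/4 → turn +1·90°
n=2: pose=(6,1,W); sL=4/3, sR=60/37; mL=-106/111, mR=32/111; mL+mR=-2/3 → advance -1; mR−mL=46/37 → turn +1·90°
n=3: pose=(7,1,S); sL=6, sR=30/17; mL=21/17, mR=-72/17; mL+mR=-3 → advance -1; mR−mL=-93/17 → turn -1·90°
n=4: pose=(7,2,W); sL=60/29, sR=60/29; mL=-30/29, mR=0; mL+mR=-30/29 → advance -1; mR−mL=30/29 → turn +1·90°
n=5: pose=(8,2,S); sL=15, sR=3; mL=9/2, mR=-12; mL+mR=-15/2 → advance -1; mR−mL=-33/2 → turn -1·90°
n=6: pose=(8,3,W); sL=60/17, sR=12/5; mL=-54/85, mR=-96/85; mL+mR=-30/17 → advance -1; mR−mL=-42/85 → turn -1·90°
n=7: pose=(9,3,N); sL=10/3, sR=6; mL=-13/3, mR=8/3; mL+mR=-5/3 → advance -1; mR−mL=7 → turn +1·90°

0 12 12 -6 0 7 2 E
1 3/2 15/2 -27/4 6 6 2 N
2 4/3 60/37 -106/111 32/111 6 1 W
3 6 30/17 21/17 -72/17 7 1 S
4 60/29 60/29 -30/29 0 7 2 W
5 15 3 9/2 -12 8 2 S
6 60/17 12/5 -54/85 -96/85 8 3 W
7 10/3 6 -13/3 8/3 9 3 N
final 9 2 W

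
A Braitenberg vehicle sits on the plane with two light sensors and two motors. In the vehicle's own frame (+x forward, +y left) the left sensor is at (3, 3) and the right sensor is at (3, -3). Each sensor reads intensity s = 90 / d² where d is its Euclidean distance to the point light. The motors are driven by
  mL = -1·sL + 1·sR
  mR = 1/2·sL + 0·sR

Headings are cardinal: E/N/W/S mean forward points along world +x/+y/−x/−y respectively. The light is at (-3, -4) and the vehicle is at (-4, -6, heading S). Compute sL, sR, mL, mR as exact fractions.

left sensor world pos  = (-1, -9); dL² = 29
right sensor world pos = (-7, -9); dR² = 41
sL = 90/29 = 90/29
sR = 90/41 = 90/41
mL = -1·sL + 1·sR = -1080/1189
mR = 1/2·sL + 0·sR = 45/29

90/29 90/41 -1080/1189 45/29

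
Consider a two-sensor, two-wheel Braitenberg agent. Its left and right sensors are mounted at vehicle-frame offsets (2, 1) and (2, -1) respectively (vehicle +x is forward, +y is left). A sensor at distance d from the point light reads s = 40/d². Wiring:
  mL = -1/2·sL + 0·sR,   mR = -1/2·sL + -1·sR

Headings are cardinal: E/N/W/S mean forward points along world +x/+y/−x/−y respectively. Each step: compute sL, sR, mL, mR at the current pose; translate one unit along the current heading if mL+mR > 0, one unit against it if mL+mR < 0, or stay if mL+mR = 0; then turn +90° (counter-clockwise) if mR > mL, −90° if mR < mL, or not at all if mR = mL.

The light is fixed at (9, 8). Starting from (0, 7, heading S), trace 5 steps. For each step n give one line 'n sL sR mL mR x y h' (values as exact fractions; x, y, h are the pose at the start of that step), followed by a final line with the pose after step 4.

0 40/73 40/109 -20/73 -5100/7957 0 7 S
1 20/61 20/61 -10/61 -30/61 0 8 W
2 8/17 40/53 -4/17 -892/901 1 8 N
3 10/9 1 -5/9 -14/9 1 7 E
4 40/73 40/109 -20/73 -5100/7957 0 7 S
final 0 8 W

n=0: pose=(0,7,S); sL=40/73, sR=40/109; mL=-20/73, mR=-5100/7957; mL+mR=-7280/7957 → advance -1; mR−mL=-40/109 → turn -1·90°
n=1: pose=(0,8,W); sL=20/61, sR=20/61; mL=-10/61, mR=-30/61; mL+mR=-40/61 → advance -1; mR−mL=-20/61 → turn -1·90°
n=2: pose=(1,8,N); sL=8/17, sR=40/53; mL=-4/17, mR=-892/901; mL+mR=-1104/901 → advance -1; mR−mL=-40/53 → turn -1·90°
n=3: pose=(1,7,E); sL=10/9, sR=1; mL=-5/9, mR=-14/9; mL+mR=-19/9 → advance -1; mR−mL=-1 → turn -1·90°
n=4: pose=(0,7,S); sL=40/73, sR=40/109; mL=-20/73, mR=-5100/7957; mL+mR=-7280/7957 → advance -1; mR−mL=-40/109 → turn -1·90°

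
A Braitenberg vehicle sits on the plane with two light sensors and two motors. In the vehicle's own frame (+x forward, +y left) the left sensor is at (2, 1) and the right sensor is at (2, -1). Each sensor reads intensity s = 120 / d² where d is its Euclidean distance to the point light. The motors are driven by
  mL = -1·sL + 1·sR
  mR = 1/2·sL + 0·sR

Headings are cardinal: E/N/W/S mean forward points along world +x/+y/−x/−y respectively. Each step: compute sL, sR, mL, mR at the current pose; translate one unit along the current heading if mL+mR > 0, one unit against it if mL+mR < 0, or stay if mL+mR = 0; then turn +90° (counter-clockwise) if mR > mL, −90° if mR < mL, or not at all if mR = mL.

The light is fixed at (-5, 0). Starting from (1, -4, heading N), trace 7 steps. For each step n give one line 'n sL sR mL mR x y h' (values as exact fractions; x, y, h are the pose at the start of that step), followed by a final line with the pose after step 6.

n=0: pose=(1,-4,N); sL=120/29, sR=120/53; mL=-2880/1537, mR=60/29; mL+mR=300/1537 → advance +1; mR−mL=6060/1537 → turn +1·90°
n=1: pose=(1,-3,W); sL=15/4, sR=6; mL=9/4, mR=15/8; mL+mR=33/8 → advance +1; mR−mL=-3/8 → turn -1·90°
n=2: pose=(0,-3,N); sL=120/17, sR=120/37; mL=-2400/629, mR=60/17; mL+mR=-180/629 → advance -1; mR−mL=4620/629 → turn +1·90°
n=3: pose=(0,-4,W); sL=60/17, sR=20/3; mL=160/51, mR=30/17; mL+mR=250/51 → advance +1; mR−mL=-70/51 → turn -1·90°
n=4: pose=(-1,-4,N); sL=120/13, sR=120/29; mL=-1920/377, mR=60/13; mL+mR=-180/377 → advance -1; mR−mL=3660/377 → turn +1·90°
n=5: pose=(-1,-5,W); sL=3, sR=6; mL=3, mR=3/2; mL+mR=9/2 → advance +1; mR−mL=-3/2 → turn -1·90°
n=6: pose=(-2,-5,N); sL=120/13, sR=24/5; mL=-288/65, mR=60/13; mL+mR=12/65 → advance +1; mR−mL=588/65 → turn +1·90°

0 120/29 120/53 -2880/1537 60/29 1 -4 N
1 15/4 6 9/4 15/8 1 -3 W
2 120/17 120/37 -2400/629 60/17 0 -3 N
3 60/17 20/3 160/51 30/17 0 -4 W
4 120/13 120/29 -1920/377 60/13 -1 -4 N
5 3 6 3 3/2 -1 -5 W
6 120/13 24/5 -288/65 60/13 -2 -5 N
final -2 -4 W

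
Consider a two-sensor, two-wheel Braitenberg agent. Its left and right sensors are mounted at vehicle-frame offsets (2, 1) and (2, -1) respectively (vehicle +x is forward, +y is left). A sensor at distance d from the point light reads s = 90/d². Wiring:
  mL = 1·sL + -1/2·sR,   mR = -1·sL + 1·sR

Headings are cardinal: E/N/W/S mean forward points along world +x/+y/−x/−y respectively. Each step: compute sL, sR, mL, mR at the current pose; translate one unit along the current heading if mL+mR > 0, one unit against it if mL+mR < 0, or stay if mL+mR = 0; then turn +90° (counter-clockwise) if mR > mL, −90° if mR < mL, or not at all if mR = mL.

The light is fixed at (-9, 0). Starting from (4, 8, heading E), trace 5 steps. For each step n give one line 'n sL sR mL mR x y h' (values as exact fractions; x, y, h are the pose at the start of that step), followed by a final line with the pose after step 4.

n=0: pose=(4,8,E); sL=5/17, sR=45/137; mL=605/4658, mR=80/2329; mL+mR=45/274 → advance +1; mR−mL=-445/4658 → turn -1·90°
n=1: pose=(5,8,S); sL=10/29, sR=18/41; mL=149/1189, mR=112/1189; mL+mR=9/41 → advance +1; mR−mL=-37/1189 → turn -1·90°
n=2: pose=(5,7,W); sL=1/2, sR=45/104; mL=59/208, mR=-7/104; mL+mR=45/208 → advance +1; mR−mL=-73/208 → turn -1·90°
n=3: pose=(4,7,N); sL=2/5, sR=90/277; mL=329/1385, mR=-104/1385; mL+mR=45/277 → advance +1; mR−mL=-433/1385 → turn -1·90°
n=4: pose=(4,8,E); sL=5/17, sR=45/137; mL=605/4658, mR=80/2329; mL+mR=45/274 → advance +1; mR−mL=-445/4658 → turn -1·90°

0 5/17 45/137 605/4658 80/2329 4 8 E
1 10/29 18/41 149/1189 112/1189 5 8 S
2 1/2 45/104 59/208 -7/104 5 7 W
3 2/5 90/277 329/1385 -104/1385 4 7 N
4 5/17 45/137 605/4658 80/2329 4 8 E
final 5 8 S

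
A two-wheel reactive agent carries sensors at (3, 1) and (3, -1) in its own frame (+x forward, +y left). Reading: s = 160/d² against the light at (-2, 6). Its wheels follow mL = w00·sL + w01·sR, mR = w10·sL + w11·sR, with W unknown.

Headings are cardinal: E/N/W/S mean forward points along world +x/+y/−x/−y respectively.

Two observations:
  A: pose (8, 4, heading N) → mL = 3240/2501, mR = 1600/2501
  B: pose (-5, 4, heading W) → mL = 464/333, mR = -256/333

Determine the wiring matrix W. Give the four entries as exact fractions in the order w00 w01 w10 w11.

obs A: pose=(8,4,N) → sL=80/41, sR=80/61, mL=3240/2501, mR=1600/2501
obs B: pose=(-5,4,W) → sL=32/9, sR=160/37, mL=464/333, mR=-256/333
sensor matrix S = [[80/41, 80/61], [32/9, 160/37]]; det S = 3143680/832833
solve [mL_A; mL_B] = S·[w00; w01] and [mR_A; mR_B] = S·[w10; w11]:
  w00 = 1, w01 = -1/2, w10 = 1, w11 = -1

1 -1/2 1 -1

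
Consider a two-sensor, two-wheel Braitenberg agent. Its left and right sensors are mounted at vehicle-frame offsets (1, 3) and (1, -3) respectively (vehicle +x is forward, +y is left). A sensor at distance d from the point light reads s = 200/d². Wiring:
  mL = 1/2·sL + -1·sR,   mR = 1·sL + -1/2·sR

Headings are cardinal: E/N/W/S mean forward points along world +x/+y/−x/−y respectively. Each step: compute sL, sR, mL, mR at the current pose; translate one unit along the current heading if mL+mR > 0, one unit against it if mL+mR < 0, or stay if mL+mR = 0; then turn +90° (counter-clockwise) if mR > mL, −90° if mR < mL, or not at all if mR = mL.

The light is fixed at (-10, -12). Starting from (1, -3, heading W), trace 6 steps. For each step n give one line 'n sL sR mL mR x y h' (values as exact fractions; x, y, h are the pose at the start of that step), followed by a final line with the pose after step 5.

0 25/17 50/61 -175/2074 1100/1037 1 -3 W
1 200/233 200/113 -35300/26329 -700/26329 0 -3 S
2 20/29 20/17 -410/493 50/493 0 -2 E
3 200/157 40/53 -980/8321 7460/8321 -1 -2 N
4 25/16 10/13 5/416 245/208 -1 -1 W
5 200/221 8/5 -1268/1105 116/1105 -2 -1 S
final -2 0 E

n=0: pose=(1,-3,W); sL=25/17, sR=50/61; mL=-175/2074, mR=1100/1037; mL+mR=2025/2074 → advance +1; mR−mL=2375/2074 → turn +1·90°
n=1: pose=(0,-3,S); sL=200/233, sR=200/113; mL=-35300/26329, mR=-700/26329; mL+mR=-36000/26329 → advance -1; mR−mL=34600/26329 → turn +1·90°
n=2: pose=(0,-2,E); sL=20/29, sR=20/17; mL=-410/493, mR=50/493; mL+mR=-360/493 → advance -1; mR−mL=460/493 → turn +1·90°
n=3: pose=(-1,-2,N); sL=200/157, sR=40/53; mL=-980/8321, mR=7460/8321; mL+mR=6480/8321 → advance +1; mR−mL=8440/8321 → turn +1·90°
n=4: pose=(-1,-1,W); sL=25/16, sR=10/13; mL=5/416, mR=245/208; mL+mR=495/416 → advance +1; mR−mL=485/416 → turn +1·90°
n=5: pose=(-2,-1,S); sL=200/221, sR=8/5; mL=-1268/1105, mR=116/1105; mL+mR=-1152/1105 → advance -1; mR−mL=1384/1105 → turn +1·90°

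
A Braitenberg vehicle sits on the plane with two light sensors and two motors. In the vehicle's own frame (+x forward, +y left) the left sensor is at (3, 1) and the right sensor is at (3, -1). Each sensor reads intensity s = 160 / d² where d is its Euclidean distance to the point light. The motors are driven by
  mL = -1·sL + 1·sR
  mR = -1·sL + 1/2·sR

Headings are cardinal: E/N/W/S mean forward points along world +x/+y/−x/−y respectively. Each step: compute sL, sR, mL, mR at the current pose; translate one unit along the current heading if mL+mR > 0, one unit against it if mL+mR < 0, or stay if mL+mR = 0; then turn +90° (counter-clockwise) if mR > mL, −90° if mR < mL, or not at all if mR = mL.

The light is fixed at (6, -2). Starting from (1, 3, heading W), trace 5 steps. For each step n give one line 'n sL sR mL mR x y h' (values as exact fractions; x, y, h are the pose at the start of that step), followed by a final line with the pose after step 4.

0 2 8/5 -2/5 -6/5 1 3 W
1 160/89 160/73 2560/6497 -4560/6497 2 3 N
2 80/13 16 128/13 24/13 2 2 E
3 32 160/17 -384/17 -464/17 3 2 S
4 40/13 20/9 -100/117 -230/117 3 3 W
final 4 3 N

n=0: pose=(1,3,W); sL=2, sR=8/5; mL=-2/5, mR=-6/5; mL+mR=-8/5 → advance -1; mR−mL=-4/5 → turn -1·90°
n=1: pose=(2,3,N); sL=160/89, sR=160/73; mL=2560/6497, mR=-4560/6497; mL+mR=-2000/6497 → advance -1; mR−mL=-80/73 → turn -1·90°
n=2: pose=(2,2,E); sL=80/13, sR=16; mL=128/13, mR=24/13; mL+mR=152/13 → advance +1; mR−mL=-8 → turn -1·90°
n=3: pose=(3,2,S); sL=32, sR=160/17; mL=-384/17, mR=-464/17; mL+mR=-848/17 → advance -1; mR−mL=-80/17 → turn -1·90°
n=4: pose=(3,3,W); sL=40/13, sR=20/9; mL=-100/117, mR=-230/117; mL+mR=-110/39 → advance -1; mR−mL=-10/9 → turn -1·90°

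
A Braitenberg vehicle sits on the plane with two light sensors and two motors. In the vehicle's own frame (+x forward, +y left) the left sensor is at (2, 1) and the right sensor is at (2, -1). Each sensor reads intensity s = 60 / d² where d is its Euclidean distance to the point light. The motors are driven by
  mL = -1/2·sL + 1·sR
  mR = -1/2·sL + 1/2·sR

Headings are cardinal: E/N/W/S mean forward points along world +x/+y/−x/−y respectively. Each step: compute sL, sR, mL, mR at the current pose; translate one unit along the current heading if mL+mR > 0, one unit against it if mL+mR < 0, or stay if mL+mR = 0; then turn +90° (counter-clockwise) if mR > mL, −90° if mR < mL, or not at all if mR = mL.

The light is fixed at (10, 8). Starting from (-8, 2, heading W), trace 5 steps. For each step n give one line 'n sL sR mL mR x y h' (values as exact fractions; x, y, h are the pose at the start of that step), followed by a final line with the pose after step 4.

0 60/449 12/85 2838/38165 144/38165 -8 2 W
1 15/104 3/17 369/3536 57/3536 -9 2 N
2 12/61 12/65 342/3965 -24/3965 -9 3 E
3 30/169 6/41 399/6929 -108/6929 -8 3 S
4 60/449 12/85 2838/38165 144/38165 -8 2 W
final -9 2 N

n=0: pose=(-8,2,W); sL=60/449, sR=12/85; mL=2838/38165, mR=144/38165; mL+mR=2982/38165 → advance +1; mR−mL=-6/85 → turn -1·90°
n=1: pose=(-9,2,N); sL=15/104, sR=3/17; mL=369/3536, mR=57/3536; mL+mR=213/1768 → advance +1; mR−mL=-3/34 → turn -1·90°
n=2: pose=(-9,3,E); sL=12/61, sR=12/65; mL=342/3965, mR=-24/3965; mL+mR=318/3965 → advance +1; mR−mL=-6/65 → turn -1·90°
n=3: pose=(-8,3,S); sL=30/169, sR=6/41; mL=399/6929, mR=-108/6929; mL+mR=291/6929 → advance +1; mR−mL=-3/41 → turn -1·90°
n=4: pose=(-8,2,W); sL=60/449, sR=12/85; mL=2838/38165, mR=144/38165; mL+mR=2982/38165 → advance +1; mR−mL=-6/85 → turn -1·90°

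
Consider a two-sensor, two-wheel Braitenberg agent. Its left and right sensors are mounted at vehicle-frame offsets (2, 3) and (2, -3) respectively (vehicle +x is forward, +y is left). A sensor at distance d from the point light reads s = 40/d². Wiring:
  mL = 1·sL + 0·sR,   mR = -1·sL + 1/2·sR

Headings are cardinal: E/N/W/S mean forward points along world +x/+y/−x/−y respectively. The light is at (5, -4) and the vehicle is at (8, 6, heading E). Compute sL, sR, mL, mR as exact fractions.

left sensor world pos  = (10, 9); dL² = 194
right sensor world pos = (10, 3); dR² = 74
sL = 40/194 = 20/97
sR = 40/74 = 20/37
mL = 1·sL + 0·sR = 20/97
mR = -1·sL + 1/2·sR = 230/3589

20/97 20/37 20/97 230/3589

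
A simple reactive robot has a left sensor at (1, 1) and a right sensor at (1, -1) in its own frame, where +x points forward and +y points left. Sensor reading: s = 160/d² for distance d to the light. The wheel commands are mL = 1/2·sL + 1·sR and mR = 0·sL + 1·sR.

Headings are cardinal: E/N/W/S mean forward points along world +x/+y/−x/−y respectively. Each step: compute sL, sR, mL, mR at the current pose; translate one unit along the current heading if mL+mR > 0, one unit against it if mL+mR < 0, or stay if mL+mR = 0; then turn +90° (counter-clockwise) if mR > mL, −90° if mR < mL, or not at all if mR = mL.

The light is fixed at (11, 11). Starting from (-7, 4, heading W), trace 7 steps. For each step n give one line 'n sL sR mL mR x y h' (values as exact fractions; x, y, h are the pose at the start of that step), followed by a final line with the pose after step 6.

n=0: pose=(-7,4,W); sL=32/85, sR=160/397; mL=19952/33745, mR=160/397; mL+mR=33552/33745 → advance +1; mR−mL=-16/85 → turn -1·90°
n=1: pose=(-8,4,N); sL=40/109, sR=4/9; mL=616/981, mR=4/9; mL+mR=1052/981 → advance +1; mR−mL=-20/109 → turn -1·90°
n=2: pose=(-8,5,E); sL=160/349, sR=160/373; mL=85680/130177, mR=160/373; mL+mR=141520/130177 → advance +1; mR−mL=-80/349 → turn -1·90°
n=3: pose=(-7,5,S); sL=80/169, sR=16/41; mL=4344/6929, mR=16/41; mL+mR=7048/6929 → advance +1; mR−mL=-40/169 → turn -1·90°
n=4: pose=(-7,4,W); sL=32/85, sR=160/397; mL=19952/33745, mR=160/397; mL+mR=33552/33745 → advance +1; mR−mL=-16/85 → turn -1·90°
n=5: pose=(-8,4,N); sL=40/109, sR=4/9; mL=616/981, mR=4/9; mL+mR=1052/981 → advance +1; mR−mL=-20/109 → turn -1·90°
n=6: pose=(-8,5,E); sL=160/349, sR=160/373; mL=85680/130177, mR=160/373; mL+mR=141520/130177 → advance +1; mR−mL=-80/349 → turn -1·90°

0 32/85 160/397 19952/33745 160/397 -7 4 W
1 40/109 4/9 616/981 4/9 -8 4 N
2 160/349 160/373 85680/130177 160/373 -8 5 E
3 80/169 16/41 4344/6929 16/41 -7 5 S
4 32/85 160/397 19952/33745 160/397 -7 4 W
5 40/109 4/9 616/981 4/9 -8 4 N
6 160/349 160/373 85680/130177 160/373 -8 5 E
final -7 5 S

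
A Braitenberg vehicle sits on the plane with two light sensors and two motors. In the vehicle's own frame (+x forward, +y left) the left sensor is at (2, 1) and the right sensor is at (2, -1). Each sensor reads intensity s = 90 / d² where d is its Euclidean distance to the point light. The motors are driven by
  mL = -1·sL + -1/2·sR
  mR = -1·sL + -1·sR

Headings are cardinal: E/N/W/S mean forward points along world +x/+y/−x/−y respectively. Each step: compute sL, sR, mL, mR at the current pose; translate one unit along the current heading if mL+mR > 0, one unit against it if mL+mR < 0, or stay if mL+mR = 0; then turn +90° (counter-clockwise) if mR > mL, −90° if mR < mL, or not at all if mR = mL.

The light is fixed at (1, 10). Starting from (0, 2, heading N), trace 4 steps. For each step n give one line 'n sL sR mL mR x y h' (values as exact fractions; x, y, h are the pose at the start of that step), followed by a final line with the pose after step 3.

0 9/4 5/2 -7/2 -19/4 0 2 N
1 18/13 90/101 -2403/1313 -2988/1313 0 1 E
2 45/61 9/13 -1719/1586 -1134/793 -1 1 S
3 90/97 18/13 -2043/1261 -2916/1261 -1 2 W
final 0 2 N

n=0: pose=(0,2,N); sL=9/4, sR=5/2; mL=-7/2, mR=-19/4; mL+mR=-33/4 → advance -1; mR−mL=-5/4 → turn -1·90°
n=1: pose=(0,1,E); sL=18/13, sR=90/101; mL=-2403/1313, mR=-2988/1313; mL+mR=-5391/1313 → advance -1; mR−mL=-45/101 → turn -1·90°
n=2: pose=(-1,1,S); sL=45/61, sR=9/13; mL=-1719/1586, mR=-1134/793; mL+mR=-3987/1586 → advance -1; mR−mL=-9/26 → turn -1·90°
n=3: pose=(-1,2,W); sL=90/97, sR=18/13; mL=-2043/1261, mR=-2916/1261; mL+mR=-4959/1261 → advance -1; mR−mL=-9/13 → turn -1·90°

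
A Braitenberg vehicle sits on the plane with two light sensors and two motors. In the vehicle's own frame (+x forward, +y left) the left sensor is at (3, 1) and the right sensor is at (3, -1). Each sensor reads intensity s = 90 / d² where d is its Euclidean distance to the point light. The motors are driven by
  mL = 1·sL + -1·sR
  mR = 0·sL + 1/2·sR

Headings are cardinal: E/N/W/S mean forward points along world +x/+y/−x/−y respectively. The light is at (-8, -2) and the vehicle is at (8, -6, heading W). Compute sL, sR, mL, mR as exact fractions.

45/97 45/89 -360/8633 45/178

left sensor world pos  = (5, -7); dL² = 194
right sensor world pos = (5, -5); dR² = 178
sL = 90/194 = 45/97
sR = 90/178 = 45/89
mL = 1·sL + -1·sR = -360/8633
mR = 0·sL + 1/2·sR = 45/178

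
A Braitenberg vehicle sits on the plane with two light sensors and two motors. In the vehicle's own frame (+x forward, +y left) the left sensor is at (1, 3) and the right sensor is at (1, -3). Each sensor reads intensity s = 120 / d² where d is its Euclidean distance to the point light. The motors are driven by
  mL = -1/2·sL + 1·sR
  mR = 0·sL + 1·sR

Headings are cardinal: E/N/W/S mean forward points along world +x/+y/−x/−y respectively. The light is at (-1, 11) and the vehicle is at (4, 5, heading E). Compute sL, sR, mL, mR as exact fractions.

left sensor world pos  = (5, 8); dL² = 45
right sensor world pos = (5, 2); dR² = 117
sL = 120/45 = 8/3
sR = 120/117 = 40/39
mL = -1/2·sL + 1·sR = -4/13
mR = 0·sL + 1·sR = 40/39

8/3 40/39 -4/13 40/39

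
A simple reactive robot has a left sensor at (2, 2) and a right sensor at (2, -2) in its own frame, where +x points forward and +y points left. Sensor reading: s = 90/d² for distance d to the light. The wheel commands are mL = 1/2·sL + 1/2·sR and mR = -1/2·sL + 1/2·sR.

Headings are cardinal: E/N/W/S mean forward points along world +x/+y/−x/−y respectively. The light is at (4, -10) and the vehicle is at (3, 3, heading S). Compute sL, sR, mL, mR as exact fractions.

left sensor world pos  = (5, 1); dL² = 122
right sensor world pos = (1, 1); dR² = 130
sL = 90/122 = 45/61
sR = 90/130 = 9/13
mL = 1/2·sL + 1/2·sR = 567/793
mR = -1/2·sL + 1/2·sR = -18/793

45/61 9/13 567/793 -18/793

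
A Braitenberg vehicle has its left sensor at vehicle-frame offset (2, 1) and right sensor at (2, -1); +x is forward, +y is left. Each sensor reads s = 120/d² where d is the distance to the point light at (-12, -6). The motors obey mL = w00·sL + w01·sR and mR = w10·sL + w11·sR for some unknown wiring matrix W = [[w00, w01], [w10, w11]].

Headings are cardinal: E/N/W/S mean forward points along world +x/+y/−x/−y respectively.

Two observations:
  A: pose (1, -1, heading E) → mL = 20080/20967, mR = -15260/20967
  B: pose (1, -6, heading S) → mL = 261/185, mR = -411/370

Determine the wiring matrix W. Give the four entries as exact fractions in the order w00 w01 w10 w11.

1 1 -1/2 -1

obs A: pose=(1,-1,E) → sL=40/87, sR=120/241, mL=20080/20967, mR=-15260/20967
obs B: pose=(1,-6,S) → sL=3/5, sR=30/37, mL=261/185, mR=-411/370
sensor matrix S = [[40/87, 120/241], [3/5, 30/37]]; det S = 19144/258593
solve [mL_A; mL_B] = S·[w00; w01] and [mR_A; mR_B] = S·[w10; w11]:
  w00 = 1, w01 = 1, w10 = -1/2, w11 = -1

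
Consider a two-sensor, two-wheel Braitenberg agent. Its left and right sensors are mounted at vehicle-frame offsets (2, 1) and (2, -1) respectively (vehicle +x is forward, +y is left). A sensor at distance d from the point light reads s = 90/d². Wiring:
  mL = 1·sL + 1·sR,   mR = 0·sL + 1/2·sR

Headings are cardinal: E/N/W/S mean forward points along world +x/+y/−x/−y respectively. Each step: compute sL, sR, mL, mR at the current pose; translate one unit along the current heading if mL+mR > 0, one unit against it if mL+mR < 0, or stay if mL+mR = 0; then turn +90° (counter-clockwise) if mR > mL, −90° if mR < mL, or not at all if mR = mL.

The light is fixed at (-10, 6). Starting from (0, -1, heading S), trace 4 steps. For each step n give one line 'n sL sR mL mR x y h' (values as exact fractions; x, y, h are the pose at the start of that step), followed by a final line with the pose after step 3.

0 45/101 5/9 910/909 5/18 0 -1 S
1 18/29 90/113 4644/3277 45/113 0 -2 W
2 9/10 45/68 531/340 45/136 -1 -2 N
3 90/157 18/37 6156/5809 9/37 -1 -1 E
final 0 -1 S

n=0: pose=(0,-1,S); sL=45/101, sR=5/9; mL=910/909, mR=5/18; mL+mR=775/606 → advance +1; mR−mL=-1315/1818 → turn -1·90°
n=1: pose=(0,-2,W); sL=18/29, sR=90/113; mL=4644/3277, mR=45/113; mL+mR=5949/3277 → advance +1; mR−mL=-3339/3277 → turn -1·90°
n=2: pose=(-1,-2,N); sL=9/10, sR=45/68; mL=531/340, mR=45/136; mL+mR=1287/680 → advance +1; mR−mL=-837/680 → turn -1·90°
n=3: pose=(-1,-1,E); sL=90/157, sR=18/37; mL=6156/5809, mR=9/37; mL+mR=7569/5809 → advance +1; mR−mL=-4743/5809 → turn -1·90°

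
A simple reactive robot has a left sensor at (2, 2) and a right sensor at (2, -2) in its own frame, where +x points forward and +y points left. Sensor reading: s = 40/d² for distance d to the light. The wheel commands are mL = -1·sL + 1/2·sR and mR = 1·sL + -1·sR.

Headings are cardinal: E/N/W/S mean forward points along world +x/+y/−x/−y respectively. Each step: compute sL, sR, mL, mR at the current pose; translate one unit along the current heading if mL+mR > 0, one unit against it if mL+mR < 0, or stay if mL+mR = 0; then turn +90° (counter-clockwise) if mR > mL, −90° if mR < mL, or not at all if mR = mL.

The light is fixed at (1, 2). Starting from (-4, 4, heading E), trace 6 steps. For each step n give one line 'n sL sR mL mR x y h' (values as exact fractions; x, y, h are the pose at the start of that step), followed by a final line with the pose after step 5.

0 8/5 40/9 28/45 -128/45 -4 4 E
1 5/2 5/8 -35/16 15/8 -5 4 S
2 40/41 40/17 140/697 -960/697 -5 5 E
3 20/13 20/41 -690/533 560/533 -6 5 S
4 40/61 40/29 60/1769 -1280/1769 -6 6 E
5 1 5/13 -21/26 8/13 -7 6 S
final -7 7 E

n=0: pose=(-4,4,E); sL=8/5, sR=40/9; mL=28/45, mR=-128/45; mL+mR=-20/9 → advance -1; mR−mL=-52/15 → turn -1·90°
n=1: pose=(-5,4,S); sL=5/2, sR=5/8; mL=-35/16, mR=15/8; mL+mR=-5/16 → advance -1; mR−mL=65/16 → turn +1·90°
n=2: pose=(-5,5,E); sL=40/41, sR=40/17; mL=140/697, mR=-960/697; mL+mR=-20/17 → advance -1; mR−mL=-1100/697 → turn -1·90°
n=3: pose=(-6,5,S); sL=20/13, sR=20/41; mL=-690/533, mR=560/533; mL+mR=-10/41 → advance -1; mR−mL=1250/533 → turn +1·90°
n=4: pose=(-6,6,E); sL=40/61, sR=40/29; mL=60/1769, mR=-1280/1769; mL+mR=-20/29 → advance -1; mR−mL=-1340/1769 → turn -1·90°
n=5: pose=(-7,6,S); sL=1, sR=5/13; mL=-21/26, mR=8/13; mL+mR=-5/26 → advance -1; mR−mL=37/26 → turn +1·90°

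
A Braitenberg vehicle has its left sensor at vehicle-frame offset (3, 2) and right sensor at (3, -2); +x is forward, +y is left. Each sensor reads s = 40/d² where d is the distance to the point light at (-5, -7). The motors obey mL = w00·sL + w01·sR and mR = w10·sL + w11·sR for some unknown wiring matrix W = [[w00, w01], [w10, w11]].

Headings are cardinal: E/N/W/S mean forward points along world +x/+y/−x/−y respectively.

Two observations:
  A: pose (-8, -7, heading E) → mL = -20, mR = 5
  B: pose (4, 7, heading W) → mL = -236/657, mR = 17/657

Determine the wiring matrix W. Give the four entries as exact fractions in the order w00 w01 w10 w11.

obs A: pose=(-8,-7,E) → sL=10, sR=10, mL=-20, mR=5
obs B: pose=(4,7,W) → sL=2/9, sR=10/73, mL=-236/657, mR=17/657
sensor matrix S = [[10, 10], [2/9, 10/73]]; det S = -560/657
solve [mL_A; mL_B] = S·[w00; w01] and [mR_A; mR_B] = S·[w10; w11]:
  w00 = -1, w01 = -1, w10 = -1/2, w11 = 1

-1 -1 -1/2 1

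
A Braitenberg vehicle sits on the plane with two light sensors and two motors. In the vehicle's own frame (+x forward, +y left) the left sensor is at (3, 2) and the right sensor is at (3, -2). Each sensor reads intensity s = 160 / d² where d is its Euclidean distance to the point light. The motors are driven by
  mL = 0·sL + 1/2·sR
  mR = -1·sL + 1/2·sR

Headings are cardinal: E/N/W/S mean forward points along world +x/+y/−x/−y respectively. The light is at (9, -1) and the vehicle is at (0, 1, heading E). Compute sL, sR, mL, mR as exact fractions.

40/13 40/9 20/9 -100/117

left sensor world pos  = (3, 3); dL² = 52
right sensor world pos = (3, -1); dR² = 36
sL = 160/52 = 40/13
sR = 160/36 = 40/9
mL = 0·sL + 1/2·sR = 20/9
mR = -1·sL + 1/2·sR = -100/117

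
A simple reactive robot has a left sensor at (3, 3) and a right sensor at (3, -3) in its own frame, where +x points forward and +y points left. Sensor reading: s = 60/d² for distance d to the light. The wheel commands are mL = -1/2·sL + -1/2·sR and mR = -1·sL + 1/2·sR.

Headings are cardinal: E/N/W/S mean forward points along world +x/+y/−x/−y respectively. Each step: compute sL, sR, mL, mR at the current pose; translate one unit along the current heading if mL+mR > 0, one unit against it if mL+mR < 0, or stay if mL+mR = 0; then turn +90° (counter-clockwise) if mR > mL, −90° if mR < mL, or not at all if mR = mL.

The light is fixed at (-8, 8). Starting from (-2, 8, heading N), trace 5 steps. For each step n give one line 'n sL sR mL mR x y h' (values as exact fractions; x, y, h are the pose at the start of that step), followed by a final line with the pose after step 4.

0 10/3 2/3 -2 -3 -2 8 N
1 12/17 60/97 -1092/1649 -654/1649 -2 7 E
2 15/2 15/17 -285/68 -120/17 -3 7 N
3 12/13 60/89 -924/1157 -678/1157 -3 6 E
4 30 6/5 -78/5 -147/5 -4 6 N
final -4 5 E

n=0: pose=(-2,8,N); sL=10/3, sR=2/3; mL=-2, mR=-3; mL+mR=-5 → advance -1; mR−mL=-1 → turn -1·90°
n=1: pose=(-2,7,E); sL=12/17, sR=60/97; mL=-1092/1649, mR=-654/1649; mL+mR=-18/17 → advance -1; mR−mL=438/1649 → turn +1·90°
n=2: pose=(-3,7,N); sL=15/2, sR=15/17; mL=-285/68, mR=-120/17; mL+mR=-45/4 → advance -1; mR−mL=-195/68 → turn -1·90°
n=3: pose=(-3,6,E); sL=12/13, sR=60/89; mL=-924/1157, mR=-678/1157; mL+mR=-18/13 → advance -1; mR−mL=246/1157 → turn +1·90°
n=4: pose=(-4,6,N); sL=30, sR=6/5; mL=-78/5, mR=-147/5; mL+mR=-45 → advance -1; mR−mL=-69/5 → turn -1·90°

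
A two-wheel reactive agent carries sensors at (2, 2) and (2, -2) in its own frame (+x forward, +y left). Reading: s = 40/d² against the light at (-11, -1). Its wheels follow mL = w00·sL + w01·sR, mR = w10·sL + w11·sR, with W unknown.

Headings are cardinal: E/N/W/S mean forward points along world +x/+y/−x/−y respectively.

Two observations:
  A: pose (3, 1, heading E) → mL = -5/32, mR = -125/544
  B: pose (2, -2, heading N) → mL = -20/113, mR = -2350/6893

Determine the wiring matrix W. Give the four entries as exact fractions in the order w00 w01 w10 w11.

0 -1 -1/2 -1

obs A: pose=(3,1,E) → sL=5/34, sR=5/32, mL=-5/32, mR=-125/544
obs B: pose=(2,-2,N) → sL=20/61, sR=20/113, mL=-20/113, mR=-2350/6893
sensor matrix S = [[5/34, 5/32], [20/61, 20/113]]; det S = -23625/937448
solve [mL_A; mL_B] = S·[w00; w01] and [mR_A; mR_B] = S·[w10; w11]:
  w00 = 0, w01 = -1, w10 = -1/2, w11 = -1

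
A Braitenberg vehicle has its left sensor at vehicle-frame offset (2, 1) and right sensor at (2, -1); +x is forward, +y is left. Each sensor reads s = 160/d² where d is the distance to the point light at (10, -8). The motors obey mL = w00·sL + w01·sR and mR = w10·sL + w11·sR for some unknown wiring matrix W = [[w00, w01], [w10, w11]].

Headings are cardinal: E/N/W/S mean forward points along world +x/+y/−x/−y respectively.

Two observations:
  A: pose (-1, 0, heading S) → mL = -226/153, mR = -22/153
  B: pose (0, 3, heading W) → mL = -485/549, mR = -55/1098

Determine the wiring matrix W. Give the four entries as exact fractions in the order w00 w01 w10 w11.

obs A: pose=(-1,0,S) → sL=20/17, sR=8/9, mL=-226/153, mR=-22/153
obs B: pose=(0,3,W) → sL=40/61, sR=5/9, mL=-485/549, mR=-55/1098
sensor matrix S = [[20/17, 8/9], [40/61, 5/9]]; det S = 220/3111
solve [mL_A; mL_B] = S·[w00; w01] and [mR_A; mR_B] = S·[w10; w11]:
  w00 = -1/2, w01 = -1, w10 = -1/2, w11 = 1/2

-1/2 -1 -1/2 1/2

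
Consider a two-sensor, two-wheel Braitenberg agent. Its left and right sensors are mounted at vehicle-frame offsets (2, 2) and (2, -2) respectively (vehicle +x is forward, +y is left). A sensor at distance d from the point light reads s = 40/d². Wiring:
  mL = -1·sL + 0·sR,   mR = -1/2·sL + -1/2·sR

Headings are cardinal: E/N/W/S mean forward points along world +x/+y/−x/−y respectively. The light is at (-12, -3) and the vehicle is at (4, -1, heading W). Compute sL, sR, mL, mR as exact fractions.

10/49 10/53 -10/49 -510/2597

left sensor world pos  = (2, -3); dL² = 196
right sensor world pos = (2, 1); dR² = 212
sL = 40/196 = 10/49
sR = 40/212 = 10/53
mL = -1·sL + 0·sR = -10/49
mR = -1/2·sL + -1/2·sR = -510/2597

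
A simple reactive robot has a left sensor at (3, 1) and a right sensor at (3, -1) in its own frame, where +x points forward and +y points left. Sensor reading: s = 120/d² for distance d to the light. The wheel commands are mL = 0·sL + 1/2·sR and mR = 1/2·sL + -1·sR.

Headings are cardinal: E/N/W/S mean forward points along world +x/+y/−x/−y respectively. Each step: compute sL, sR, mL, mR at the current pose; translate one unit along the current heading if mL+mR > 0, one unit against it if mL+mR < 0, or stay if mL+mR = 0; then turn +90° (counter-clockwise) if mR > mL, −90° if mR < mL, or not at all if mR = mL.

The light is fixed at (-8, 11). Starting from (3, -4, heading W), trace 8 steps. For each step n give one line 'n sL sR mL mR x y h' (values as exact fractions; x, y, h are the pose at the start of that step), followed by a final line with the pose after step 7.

n=0: pose=(3,-4,W); sL=3/8, sR=6/13; mL=3/13, mR=-57/208; mL+mR=-9/208 → advance -1; mR−mL=-105/208 → turn -1·90°
n=1: pose=(4,-4,N); sL=24/53, sR=120/313; mL=60/313, mR=-2604/16589; mL+mR=576/16589 → advance +1; mR−mL=-5784/16589 → turn -1·90°
n=2: pose=(4,-3,E); sL=60/197, sR=4/15; mL=2/15, mR=-338/2955; mL+mR=56/2955 → advance +1; mR−mL=-244/985 → turn -1·90°
n=3: pose=(5,-3,S); sL=24/97, sR=120/433; mL=60/433, mR=-6444/42001; mL+mR=-624/42001 → advance -1; mR−mL=-12264/42001 → turn -1·90°
n=4: pose=(5,-2,W); sL=15/37, sR=30/61; mL=15/61, mR=-1305/4514; mL+mR=-195/4514 → advance -1; mR−mL=-2415/4514 → turn -1·90°
n=5: pose=(6,-2,N); sL=120/269, sR=24/65; mL=12/65, mR=-2556/17485; mL+mR=672/17485 → advance +1; mR−mL=-5784/17485 → turn -1·90°
n=6: pose=(6,-1,E); sL=12/41, sR=60/229; mL=30/229, mR=-1086/9389; mL+mR=144/9389 → advance +1; mR−mL=-2316/9389 → turn -1·90°
n=7: pose=(7,-1,S); sL=120/481, sR=120/421; mL=60/421, mR=-32460/202501; mL+mR=-3600/202501 → advance -1; mR−mL=-61320/202501 → turn -1·90°

0 3/8 6/13 3/13 -57/208 3 -4 W
1 24/53 120/313 60/313 -2604/16589 4 -4 N
2 60/197 4/15 2/15 -338/2955 4 -3 E
3 24/97 120/433 60/433 -6444/42001 5 -3 S
4 15/37 30/61 15/61 -1305/4514 5 -2 W
5 120/269 24/65 12/65 -2556/17485 6 -2 N
6 12/41 60/229 30/229 -1086/9389 6 -1 E
7 120/481 120/421 60/421 -32460/202501 7 -1 S
final 7 0 W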